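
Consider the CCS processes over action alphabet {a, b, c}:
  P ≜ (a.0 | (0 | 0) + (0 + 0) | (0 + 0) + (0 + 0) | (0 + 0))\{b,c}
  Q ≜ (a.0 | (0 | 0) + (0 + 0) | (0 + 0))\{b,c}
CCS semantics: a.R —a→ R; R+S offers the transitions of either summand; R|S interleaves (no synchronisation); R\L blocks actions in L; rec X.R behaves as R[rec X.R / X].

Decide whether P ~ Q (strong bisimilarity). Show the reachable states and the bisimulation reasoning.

P's transition system — 2 states:
  p0 = (a.0 | (0 | 0) + (0 + 0) | (0 + 0) + (0 + 0) | (0 + 0))\{b,c} :: =a=> p1
  p1 = (0 | (0 | 0))\{b,c} :: ·
Q's transition system — 2 states:
  q0 = (a.0 | (0 | 0) + (0 + 0) | (0 + 0))\{b,c} :: =a=> q1
  q1 = (0 | (0 | 0))\{b,c} :: ·
Bisimilarity quotient blocks:
  B0 = {p0, q0}
  B1 = {p1, q1}
p0 ∈ B0, q0 ∈ B0 → same block

bisimilar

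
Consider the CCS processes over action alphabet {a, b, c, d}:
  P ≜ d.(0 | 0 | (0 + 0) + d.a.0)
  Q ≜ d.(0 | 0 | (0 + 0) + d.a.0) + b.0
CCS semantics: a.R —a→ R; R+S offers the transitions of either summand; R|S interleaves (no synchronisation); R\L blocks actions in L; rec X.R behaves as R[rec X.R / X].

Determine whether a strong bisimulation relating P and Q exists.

NO

P's transition system — 4 states:
  m0 = d.(0 | 0 | (0 + 0) + d.a.0) ⊢ --d--▸ m1
  m1 = 0 | 0 | (0 + 0) + d.a.0 ⊢ --d--▸ m2
  m2 = a.0 ⊢ --a--▸ m3
  m3 = 0 ⊢ (no moves)
Q's transition system — 4 states:
  n0 = d.(0 | 0 | (0 + 0) + d.a.0) + b.0 ⊢ --b--▸ n1, --d--▸ n2
  n1 = 0 ⊢ (no moves)
  n2 = 0 | 0 | (0 + 0) + d.a.0 ⊢ --d--▸ n3
  n3 = a.0 ⊢ --a--▸ n1
Bisimilarity quotient blocks:
  B0 = {m0}
  B1 = {m1, n2}
  B2 = {m2, n3}
  B3 = {m3, n1}
  B4 = {n0}
m0 ∈ B0, n0 ∈ B4 → different blocks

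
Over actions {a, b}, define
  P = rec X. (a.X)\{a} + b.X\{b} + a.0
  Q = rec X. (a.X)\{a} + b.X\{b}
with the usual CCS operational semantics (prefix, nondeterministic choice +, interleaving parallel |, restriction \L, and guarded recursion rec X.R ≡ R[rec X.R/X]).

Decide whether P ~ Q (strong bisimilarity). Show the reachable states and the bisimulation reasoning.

LTS(P): 4 reachable states
  m0 = rec X. (a.X)\{a} + b.X\{b} + a.0 has moves --a--▸ m1, --b--▸ m2
  m1 = 0 has moves ∅
  m2 = (rec X. (a.X)\{a} + b.X\{b} + a.0)\{b} has moves --a--▸ m3
  m3 = 0\{b} has moves ∅
LTS(Q): 2 reachable states
  n0 = rec X. (a.X)\{a} + b.X\{b} has moves --b--▸ n1
  n1 = (rec X. (a.X)\{a} + b.X\{b})\{b} has moves ∅
Coarsest stable partition (strong bisimilarity classes):
  B0 = {m0}
  B1 = {m1, m3, n1}
  B2 = {m2}
  B3 = {n0}
m0 ∈ B0, n0 ∈ B3 → different blocks

P ≁ Q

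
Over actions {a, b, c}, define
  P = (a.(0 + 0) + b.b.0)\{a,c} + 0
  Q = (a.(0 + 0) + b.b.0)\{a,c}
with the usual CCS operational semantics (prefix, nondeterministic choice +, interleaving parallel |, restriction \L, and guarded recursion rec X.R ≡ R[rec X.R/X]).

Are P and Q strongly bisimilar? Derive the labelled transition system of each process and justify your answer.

YES

LTS(P): 3 reachable states
  s0 = (a.(0 + 0) + b.b.0)\{a,c} + 0 → --b--▸ s1
  s1 = (b.0)\{a,c} → --b--▸ s2
  s2 = 0\{a,c} → ∅
LTS(Q): 3 reachable states
  t0 = (a.(0 + 0) + b.b.0)\{a,c} → --b--▸ t1
  t1 = (b.0)\{a,c} → --b--▸ t2
  t2 = 0\{a,c} → ∅
Bisimilarity quotient blocks:
  B0 = {s0, t0}
  B1 = {s1, t1}
  B2 = {s2, t2}
s0 ∈ B0, t0 ∈ B0 → same block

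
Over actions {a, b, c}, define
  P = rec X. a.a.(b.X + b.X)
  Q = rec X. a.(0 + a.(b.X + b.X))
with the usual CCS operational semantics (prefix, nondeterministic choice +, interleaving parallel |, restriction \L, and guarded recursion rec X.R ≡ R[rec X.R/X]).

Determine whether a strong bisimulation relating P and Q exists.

bisimilar

Reachable graph of P (3 states):
  s0 = rec X. a.a.(b.X + b.X) has moves -a-> s1
  s1 = a.(b.(rec X. a.a.(b.X + b.X)) + b.(rec X. a.a.(b.X + b.X))) has moves -a-> s2
  s2 = b.(rec X. a.a.(b.X + b.X)) + b.(rec X. a.a.(b.X + b.X)) has moves -b-> s0
Reachable graph of Q (3 states):
  t0 = rec X. a.(0 + a.(b.X + b.X)) has moves -a-> t1
  t1 = 0 + a.(b.(rec X. a.(0 + a.(b.X + b.X))) + b.(rec X. a.(0 + a.(b.X + b.X)))) has moves -a-> t2
  t2 = b.(rec X. a.(0 + a.(b.X + b.X))) + b.(rec X. a.(0 + a.(b.X + b.X))) has moves -b-> t0
Bisimilarity quotient blocks:
  B0 = {s0, t0}
  B1 = {s1, t1}
  B2 = {s2, t2}
s0 ∈ B0, t0 ∈ B0 → same block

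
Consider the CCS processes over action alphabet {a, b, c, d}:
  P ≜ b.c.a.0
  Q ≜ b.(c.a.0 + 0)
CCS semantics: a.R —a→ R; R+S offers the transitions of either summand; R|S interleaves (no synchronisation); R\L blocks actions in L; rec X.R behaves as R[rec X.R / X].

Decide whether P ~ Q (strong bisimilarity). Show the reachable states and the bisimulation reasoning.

P's transition system — 4 states:
  s0 = b.c.a.0 → —b→ s1
  s1 = c.a.0 → —c→ s2
  s2 = a.0 → —a→ s3
  s3 = 0 → deadlocked
Q's transition system — 4 states:
  t0 = b.(c.a.0 + 0) → —b→ t1
  t1 = c.a.0 + 0 → —c→ t2
  t2 = a.0 → —a→ t3
  t3 = 0 → deadlocked
Bisimilarity quotient blocks:
  B0 = {s0, t0}
  B1 = {s1, t1}
  B2 = {s2, t2}
  B3 = {s3, t3}
s0 ∈ B0, t0 ∈ B0 → same block

bisimilar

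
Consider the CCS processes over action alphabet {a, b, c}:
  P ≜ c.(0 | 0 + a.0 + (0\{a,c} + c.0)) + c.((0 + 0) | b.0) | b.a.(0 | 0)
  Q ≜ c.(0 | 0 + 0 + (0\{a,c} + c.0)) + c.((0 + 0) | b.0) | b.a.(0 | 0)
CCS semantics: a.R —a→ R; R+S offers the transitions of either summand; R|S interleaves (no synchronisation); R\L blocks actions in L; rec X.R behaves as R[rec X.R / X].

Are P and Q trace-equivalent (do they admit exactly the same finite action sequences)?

NO — witness ⟨ca⟩

P's transition system — 11 states:
  p0 = c.(0 | 0 + a.0 + (0\{a,c} + c.0)) + c.((0 + 0) | b.0) | b.a.(0 | 0) has moves —b→ p1, —c→ p2, —c→ p3
  p1 = c.((0 + 0) | b.0) | a.(0 | 0) has moves —a→ p4, —c→ p5
  p2 = (0 + 0) | b.0 | b.a.(0 | 0) has moves —b→ p5, —b→ p6
  p3 = 0 | 0 + a.0 + (0\{a,c} + c.0) has moves —a→ p7, —c→ p7
  p4 = c.((0 + 0) | b.0) | (0 | 0) has moves —c→ p8
  p5 = (0 + 0) | b.0 | a.(0 | 0) has moves —a→ p8, —b→ p9
  p6 = (0 + 0) | 0 | b.a.(0 | 0) has moves —b→ p9
  p7 = 0 has moves deadlocked
  p8 = (0 + 0) | b.0 | (0 | 0) has moves —b→ p10
  p9 = (0 + 0) | 0 | a.(0 | 0) has moves —a→ p10
  p10 = (0 + 0) | 0 | (0 | 0) has moves deadlocked
Q's transition system — 11 states:
  q0 = c.(0 | 0 + 0 + (0\{a,c} + c.0)) + c.((0 + 0) | b.0) | b.a.(0 | 0) has moves —b→ q1, —c→ q2, —c→ q3
  q1 = c.((0 + 0) | b.0) | a.(0 | 0) has moves —a→ q4, —c→ q5
  q2 = (0 + 0) | b.0 | b.a.(0 | 0) has moves —b→ q5, —b→ q6
  q3 = 0 | 0 + 0 + (0\{a,c} + c.0) has moves —c→ q7
  q4 = c.((0 + 0) | b.0) | (0 | 0) has moves —c→ q8
  q5 = (0 + 0) | b.0 | a.(0 | 0) has moves —a→ q8, —b→ q9
  q6 = (0 + 0) | 0 | b.a.(0 | 0) has moves —b→ q9
  q7 = 0 has moves deadlocked
  q8 = (0 + 0) | b.0 | (0 | 0) has moves —b→ q10
  q9 = (0 + 0) | 0 | a.(0 | 0) has moves —a→ q10
  q10 = (0 + 0) | 0 | (0 | 0) has moves deadlocked
Executing ca from P (initial set {p0}):
  [1] c ⇒ {p2, p3}
  [2] a ⇒ {p7}
  ✓ P
Executing ca from Q (initial set {q0}):
  [1] c ⇒ {q2, q3}
  [2] a ⇒ ∅ (Q stuck)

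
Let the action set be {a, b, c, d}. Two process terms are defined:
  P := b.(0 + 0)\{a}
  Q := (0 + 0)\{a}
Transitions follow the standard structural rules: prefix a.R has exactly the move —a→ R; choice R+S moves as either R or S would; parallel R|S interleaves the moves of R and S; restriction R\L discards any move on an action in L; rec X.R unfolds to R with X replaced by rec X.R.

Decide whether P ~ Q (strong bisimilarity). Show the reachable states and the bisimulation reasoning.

NO

LTS(P): 2 reachable states
  u0 = b.(0 + 0)\{a} | --b--▸ u1
  u1 = (0 + 0)\{a} | deadlocked
LTS(Q): 1 reachable states
  v0 = (0 + 0)\{a} | deadlocked
Coarsest stable partition (strong bisimilarity classes):
  B0 = {u0}
  B1 = {u1, v0}
u0 ∈ B0, v0 ∈ B1 → different blocks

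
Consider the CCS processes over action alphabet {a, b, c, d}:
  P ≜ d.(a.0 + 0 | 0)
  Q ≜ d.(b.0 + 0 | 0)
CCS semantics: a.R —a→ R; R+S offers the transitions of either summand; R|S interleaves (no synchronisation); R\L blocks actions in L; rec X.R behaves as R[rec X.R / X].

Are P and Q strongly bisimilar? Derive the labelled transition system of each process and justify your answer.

P's transition system — 3 states:
  p0 = d.(a.0 + 0 | 0) | =d=> p1
  p1 = a.0 + 0 | 0 | =a=> p2
  p2 = 0 | deadlocked
Q's transition system — 3 states:
  q0 = d.(b.0 + 0 | 0) | =d=> q1
  q1 = b.0 + 0 | 0 | =b=> q2
  q2 = 0 | deadlocked
Partition-refinement fixed point:
  B0 = {p0}
  B1 = {p1}
  B2 = {p2, q2}
  B3 = {q0}
  B4 = {q1}
p0 ∈ B0, q0 ∈ B3 → different blocks

not bisimilar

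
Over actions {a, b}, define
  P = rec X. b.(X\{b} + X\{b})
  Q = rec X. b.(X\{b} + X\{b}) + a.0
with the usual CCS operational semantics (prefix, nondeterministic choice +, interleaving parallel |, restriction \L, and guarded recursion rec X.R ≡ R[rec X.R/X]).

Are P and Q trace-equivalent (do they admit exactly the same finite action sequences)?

traces(P) ≠ traces(Q) — witness ⟨a⟩

LTS(P): 2 reachable states
  p0 = rec X. b.(X\{b} + X\{b}) has moves =b=> p1
  p1 = (rec X. b.(X\{b} + X\{b}))\{b} + (rec X. b.(X\{b} + X\{b}))\{b} has moves stopped
LTS(Q): 4 reachable states
  q0 = rec X. b.(X\{b} + X\{b}) + a.0 has moves =a=> q1, =b=> q2
  q1 = 0 has moves stopped
  q2 = (rec X. b.(X\{b} + X\{b}) + a.0)\{b} + (rec X. b.(X\{b} + X\{b}) + a.0)\{b} has moves =a=> q3
  q3 = 0\{b} has moves stopped
Executing a from Q (initial set {q0}):
  [1] a ⇒ {q1}
  Q completes σ.
Executing a from P (initial set {p0}):
  [1] a ⇒ no successor for P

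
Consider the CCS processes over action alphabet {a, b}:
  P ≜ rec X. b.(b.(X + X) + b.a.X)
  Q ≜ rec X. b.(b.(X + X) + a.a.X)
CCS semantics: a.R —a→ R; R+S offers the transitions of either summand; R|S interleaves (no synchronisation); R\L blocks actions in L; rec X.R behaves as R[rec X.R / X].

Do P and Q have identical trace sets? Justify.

traces(P) ≠ traces(Q) — witness ⟨bba⟩

Reachable graph of P (4 states):
  u0 = rec X. b.(b.(X + X) + b.a.X) ⊢ --b--▸ u1
  u1 = b.((rec X. b.(b.(X + X) + b.a.X)) + (rec X. b.(b.(X + X) + b.a.X))) + b.a.(rec X. b.(b.(X + X) + b.a.X)) ⊢ --b--▸ u2, --b--▸ u3
  u2 = (rec X. b.(b.(X + X) + b.a.X)) + (rec X. b.(b.(X + X) + b.a.X)) ⊢ --b--▸ u1
  u3 = a.(rec X. b.(b.(X + X) + b.a.X)) ⊢ --a--▸ u0
Reachable graph of Q (4 states):
  v0 = rec X. b.(b.(X + X) + a.a.X) ⊢ --b--▸ v1
  v1 = b.((rec X. b.(b.(X + X) + a.a.X)) + (rec X. b.(b.(X + X) + a.a.X))) + a.a.(rec X. b.(b.(X + X) + a.a.X)) ⊢ --a--▸ v2, --b--▸ v3
  v2 = a.(rec X. b.(b.(X + X) + a.a.X)) ⊢ --a--▸ v0
  v3 = (rec X. b.(b.(X + X) + a.a.X)) + (rec X. b.(b.(X + X) + a.a.X)) ⊢ --b--▸ v1
Trace ⟨bba⟩ through P, begin at {u0}:
  after b @ step 1: {u1}
  after b @ step 2: {u2, u3}
  after a @ step 3: {u0}
  — P admits the full trace.
Trace ⟨bba⟩ through Q, begin at {v0}:
  after b @ step 1: {v1}
  after b @ step 2: {v3}
  after a @ step 3: no successor for Q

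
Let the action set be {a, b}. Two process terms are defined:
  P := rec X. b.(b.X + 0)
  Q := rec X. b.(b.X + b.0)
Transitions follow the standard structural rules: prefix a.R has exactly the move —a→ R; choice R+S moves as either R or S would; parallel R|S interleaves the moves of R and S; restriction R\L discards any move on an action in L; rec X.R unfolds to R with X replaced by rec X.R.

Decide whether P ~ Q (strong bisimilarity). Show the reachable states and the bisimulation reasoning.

P's transition system — 2 states:
  s0 = rec X. b.(b.X + 0) → —b→ s1
  s1 = b.(rec X. b.(b.X + 0)) + 0 → —b→ s0
Q's transition system — 3 states:
  t0 = rec X. b.(b.X + b.0) → —b→ t1
  t1 = b.(rec X. b.(b.X + b.0)) + b.0 → —b→ t0, —b→ t2
  t2 = 0 → ·
Bisimilarity quotient blocks:
  B0 = {s0, s1}
  B1 = {t0}
  B2 = {t1}
  B3 = {t2}
s0 ∈ B0, t0 ∈ B1 → different blocks

P ≁ Q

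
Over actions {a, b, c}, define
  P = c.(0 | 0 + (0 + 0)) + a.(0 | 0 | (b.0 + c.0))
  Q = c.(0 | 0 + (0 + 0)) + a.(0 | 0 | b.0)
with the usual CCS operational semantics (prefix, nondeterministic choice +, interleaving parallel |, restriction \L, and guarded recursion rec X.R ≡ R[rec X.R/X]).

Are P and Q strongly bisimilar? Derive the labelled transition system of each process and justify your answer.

Reachable graph of P (4 states):
  m0 = c.(0 | 0 + (0 + 0)) + a.(0 | 0 | (b.0 + c.0)) → —a→ m1, —c→ m2
  m1 = 0 | 0 | (b.0 + c.0) → —b→ m3, —c→ m3
  m2 = 0 | 0 + (0 + 0) → deadlocked
  m3 = 0 | 0 | 0 → deadlocked
Reachable graph of Q (4 states):
  n0 = c.(0 | 0 + (0 + 0)) + a.(0 | 0 | b.0) → —a→ n1, —c→ n2
  n1 = 0 | 0 | b.0 → —b→ n3
  n2 = 0 | 0 + (0 + 0) → deadlocked
  n3 = 0 | 0 | 0 → deadlocked
Bisimilarity quotient blocks:
  B0 = {m0}
  B1 = {m2, m3, n2, n3}
  B2 = {m1}
  B3 = {n0}
  B4 = {n1}
m0 ∈ B0, n0 ∈ B3 → different blocks

not bisimilar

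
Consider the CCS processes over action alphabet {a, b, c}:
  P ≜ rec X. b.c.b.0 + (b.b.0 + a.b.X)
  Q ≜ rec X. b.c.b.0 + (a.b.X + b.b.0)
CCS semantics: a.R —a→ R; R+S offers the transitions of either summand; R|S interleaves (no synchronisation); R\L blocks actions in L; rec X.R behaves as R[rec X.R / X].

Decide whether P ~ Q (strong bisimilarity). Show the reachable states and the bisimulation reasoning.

LTS(P): 5 reachable states
  m0 = rec X. b.c.b.0 + (b.b.0 + a.b.X) has moves ··a··> m1, ··b··> m2, ··b··> m3
  m1 = b.(rec X. b.c.b.0 + (b.b.0 + a.b.X)) has moves ··b··> m0
  m2 = b.0 has moves ··b··> m4
  m3 = c.b.0 has moves ··c··> m2
  m4 = 0 has moves ·
LTS(Q): 5 reachable states
  n0 = rec X. b.c.b.0 + (a.b.X + b.b.0) has moves ··a··> n1, ··b··> n2, ··b··> n3
  n1 = b.(rec X. b.c.b.0 + (a.b.X + b.b.0)) has moves ··b··> n0
  n2 = b.0 has moves ··b··> n4
  n3 = c.b.0 has moves ··c··> n2
  n4 = 0 has moves ·
Partition-refinement fixed point:
  B0 = {m0, n0}
  B1 = {m1, n1}
  B2 = {m2, n2}
  B3 = {m4, n4}
  B4 = {m3, n3}
m0 ∈ B0, n0 ∈ B0 → same block

bisimilar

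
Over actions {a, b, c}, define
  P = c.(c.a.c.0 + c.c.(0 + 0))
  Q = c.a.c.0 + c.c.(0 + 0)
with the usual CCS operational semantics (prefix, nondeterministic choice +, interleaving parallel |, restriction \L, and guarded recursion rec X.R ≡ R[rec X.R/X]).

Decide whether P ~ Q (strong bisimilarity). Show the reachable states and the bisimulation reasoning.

not bisimilar

LTS(P): 7 reachable states
  p0 = c.(c.a.c.0 + c.c.(0 + 0)) :: —c→ p1
  p1 = c.a.c.0 + c.c.(0 + 0) :: —c→ p2, —c→ p3
  p2 = a.c.0 :: —a→ p4
  p3 = c.(0 + 0) :: —c→ p5
  p4 = c.0 :: —c→ p6
  p5 = 0 + 0 :: ∅
  p6 = 0 :: ∅
LTS(Q): 6 reachable states
  q0 = c.a.c.0 + c.c.(0 + 0) :: —c→ q1, —c→ q2
  q1 = a.c.0 :: —a→ q3
  q2 = c.(0 + 0) :: —c→ q4
  q3 = c.0 :: —c→ q5
  q4 = 0 + 0 :: ∅
  q5 = 0 :: ∅
Coarsest stable partition (strong bisimilarity classes):
  B0 = {p0}
  B1 = {p1, q0}
  B2 = {p2, q1}
  B3 = {p3, p4, q2, q3}
  B4 = {p5, p6, q4, q5}
p0 ∈ B0, q0 ∈ B1 → different blocks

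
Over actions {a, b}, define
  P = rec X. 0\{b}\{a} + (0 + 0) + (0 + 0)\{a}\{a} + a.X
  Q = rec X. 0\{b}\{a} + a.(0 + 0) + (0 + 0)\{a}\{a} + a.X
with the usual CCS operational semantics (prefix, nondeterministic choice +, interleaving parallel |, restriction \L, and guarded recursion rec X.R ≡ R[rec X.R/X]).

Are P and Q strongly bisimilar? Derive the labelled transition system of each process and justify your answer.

Reachable graph of P (1 states):
  u0 = rec X. 0\{b}\{a} + (0 + 0) + (0 + 0)\{a}\{a} + a.X → -a-> u0
Reachable graph of Q (2 states):
  v0 = rec X. 0\{b}\{a} + a.(0 + 0) + (0 + 0)\{a}\{a} + a.X → -a-> v0, -a-> v1
  v1 = 0 + 0 → stopped
Coarsest stable partition (strong bisimilarity classes):
  B0 = {u0}
  B1 = {v0}
  B2 = {v1}
u0 ∈ B0, v0 ∈ B1 → different blocks

P ≁ Q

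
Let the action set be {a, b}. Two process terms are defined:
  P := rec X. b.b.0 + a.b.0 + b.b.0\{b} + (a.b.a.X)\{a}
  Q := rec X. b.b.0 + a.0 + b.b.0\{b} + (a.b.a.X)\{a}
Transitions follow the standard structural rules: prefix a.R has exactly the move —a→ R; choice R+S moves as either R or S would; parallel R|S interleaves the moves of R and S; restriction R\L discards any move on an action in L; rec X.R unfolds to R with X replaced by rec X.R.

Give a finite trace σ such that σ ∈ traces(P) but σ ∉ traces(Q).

P's transition system — 5 states:
  u0 = rec X. b.b.0 + a.b.0 + b.b.0\{b} + (a.b.a.X)\{a} | =a=> u1, =b=> u1, =b=> u2
  u1 = b.0 | =b=> u3
  u2 = b.0\{b} | =b=> u4
  u3 = 0 | ∅
  u4 = 0\{b} | ∅
Q's transition system — 5 states:
  v0 = rec X. b.b.0 + a.0 + b.b.0\{b} + (a.b.a.X)\{a} | =a=> v1, =b=> v2, =b=> v3
  v1 = 0 | ∅
  v2 = b.0 | =b=> v1
  v3 = b.0\{b} | =b=> v4
  v4 = 0\{b} | ∅
Executing ab from P (initial set {u0}):
  step 1 (a): {u1}
  step 2 (b): {u3}
  ✓ P
Executing ab from Q (initial set {v0}):
  step 1 (a): {v1}
  step 2 (b): ∅ (Q stuck)

ab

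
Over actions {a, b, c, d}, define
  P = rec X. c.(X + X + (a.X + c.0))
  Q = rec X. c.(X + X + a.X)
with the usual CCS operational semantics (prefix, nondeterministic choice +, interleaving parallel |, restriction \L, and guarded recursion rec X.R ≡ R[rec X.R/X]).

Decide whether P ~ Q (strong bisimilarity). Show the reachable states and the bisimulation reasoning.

P ≁ Q

P's transition system — 3 states:
  p0 = rec X. c.(X + X + (a.X + c.0)) → --c--▸ p1
  p1 = (rec X. c.(X + X + (a.X + c.0))) + (rec X. c.(X + X + (a.X + c.0))) + (a.(rec X. c.(X + X + (a.X + c.0))) + c.0) → --a--▸ p0, --c--▸ p1, --c--▸ p2
  p2 = 0 → ∅
Q's transition system — 2 states:
  q0 = rec X. c.(X + X + a.X) → --c--▸ q1
  q1 = (rec X. c.(X + X + a.X)) + (rec X. c.(X + X + a.X)) + a.(rec X. c.(X + X + a.X)) → --a--▸ q0, --c--▸ q1
Bisimilarity quotient blocks:
  B0 = {p0}
  B1 = {p1}
  B2 = {p2}
  B3 = {q0}
  B4 = {q1}
p0 ∈ B0, q0 ∈ B3 → different blocks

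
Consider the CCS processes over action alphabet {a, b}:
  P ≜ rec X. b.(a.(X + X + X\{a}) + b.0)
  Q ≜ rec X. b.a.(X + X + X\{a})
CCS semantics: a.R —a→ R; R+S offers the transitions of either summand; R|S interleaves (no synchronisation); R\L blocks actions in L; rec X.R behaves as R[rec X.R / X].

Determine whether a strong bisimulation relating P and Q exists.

Reachable graph of P (6 states):
  s0 = rec X. b.(a.(X + X + X\{a}) + b.0) → =b=> s1
  s1 = a.((rec X. b.(a.(X + X + X\{a}) + b.0)) + (rec X. b.(a.(X + X + X\{a}) + b.0)) + (rec X. b.(a.(X + X + X\{a}) + b.0))\{a}) + b.0 → =a=> s2, =b=> s3
  s2 = (rec X. b.(a.(X + X + X\{a}) + b.0)) + (rec X. b.(a.(X + X + X\{a}) + b.0)) + (rec X. b.(a.(X + X + X\{a}) + b.0))\{a} → =b=> s1, =b=> s4
  s3 = 0 → (no moves)
  s4 = (a.((rec X. b.(a.(X + X + X\{a}) + b.0)) + (rec X. b.(a.(X + X + X\{a}) + b.0)) + (rec X. b.(a.(X + X + X\{a}) + b.0))\{a}) + b.0)\{a} → =b=> s5
  s5 = 0\{a} → (no moves)
Reachable graph of Q (4 states):
  t0 = rec X. b.a.(X + X + X\{a}) → =b=> t1
  t1 = a.((rec X. b.a.(X + X + X\{a})) + (rec X. b.a.(X + X + X\{a})) + (rec X. b.a.(X + X + X\{a}))\{a}) → =a=> t2
  t2 = (rec X. b.a.(X + X + X\{a})) + (rec X. b.a.(X + X + X\{a})) + (rec X. b.a.(X + X + X\{a}))\{a} → =b=> t1, =b=> t3
  t3 = (a.((rec X. b.a.(X + X + X\{a})) + (rec X. b.a.(X + X + X\{a})) + (rec X. b.a.(X + X + X\{a}))\{a}))\{a} → (no moves)
Coarsest stable partition (strong bisimilarity classes):
  B0 = {s0}
  B1 = {s1}
  B2 = {s2}
  B3 = {s4}
  B4 = {s3, s5, t3}
  B5 = {t0}
  B6 = {t1}
  B7 = {t2}
s0 ∈ B0, t0 ∈ B5 → different blocks

NO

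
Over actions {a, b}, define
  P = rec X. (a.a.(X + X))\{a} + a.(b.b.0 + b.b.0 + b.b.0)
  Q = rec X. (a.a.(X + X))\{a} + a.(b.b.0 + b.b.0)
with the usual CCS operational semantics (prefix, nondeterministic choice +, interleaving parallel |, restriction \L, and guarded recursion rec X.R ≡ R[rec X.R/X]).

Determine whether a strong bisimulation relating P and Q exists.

LTS(P): 4 reachable states
  m0 = rec X. (a.a.(X + X))\{a} + a.(b.b.0 + b.b.0 + b.b.0) | —a→ m1
  m1 = b.b.0 + b.b.0 + b.b.0 | —b→ m2
  m2 = b.0 | —b→ m3
  m3 = 0 | (no moves)
LTS(Q): 4 reachable states
  n0 = rec X. (a.a.(X + X))\{a} + a.(b.b.0 + b.b.0) | —a→ n1
  n1 = b.b.0 + b.b.0 | —b→ n2
  n2 = b.0 | —b→ n3
  n3 = 0 | (no moves)
Coarsest stable partition (strong bisimilarity classes):
  B0 = {m0, n0}
  B1 = {m1, n1}
  B2 = {m2, n2}
  B3 = {m3, n3}
m0 ∈ B0, n0 ∈ B0 → same block

YES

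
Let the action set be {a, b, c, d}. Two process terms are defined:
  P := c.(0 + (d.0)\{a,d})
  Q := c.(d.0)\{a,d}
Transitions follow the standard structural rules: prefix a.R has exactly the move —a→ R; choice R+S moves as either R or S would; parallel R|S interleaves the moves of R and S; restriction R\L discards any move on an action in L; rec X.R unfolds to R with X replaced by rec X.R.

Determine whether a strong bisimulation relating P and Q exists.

bisimilar

Reachable graph of P (2 states):
  u0 = c.(0 + (d.0)\{a,d}) has moves ··c··> u1
  u1 = 0 + (d.0)\{a,d} has moves (no moves)
Reachable graph of Q (2 states):
  v0 = c.(d.0)\{a,d} has moves ··c··> v1
  v1 = (d.0)\{a,d} has moves (no moves)
Bisimilarity quotient blocks:
  B0 = {u0, v0}
  B1 = {u1, v1}
u0 ∈ B0, v0 ∈ B0 → same block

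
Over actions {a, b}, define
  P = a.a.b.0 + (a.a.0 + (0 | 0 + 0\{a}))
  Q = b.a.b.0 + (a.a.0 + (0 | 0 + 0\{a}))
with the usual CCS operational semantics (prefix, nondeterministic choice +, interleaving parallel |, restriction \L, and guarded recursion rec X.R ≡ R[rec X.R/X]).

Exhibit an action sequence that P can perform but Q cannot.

aab

P's transition system — 5 states:
  m0 = a.a.b.0 + (a.a.0 + (0 | 0 + 0\{a})) ⊢ --a--▸ m1, --a--▸ m2
  m1 = a.0 ⊢ --a--▸ m3
  m2 = a.b.0 ⊢ --a--▸ m4
  m3 = 0 ⊢ ∅
  m4 = b.0 ⊢ --b--▸ m3
Q's transition system — 5 states:
  n0 = b.a.b.0 + (a.a.0 + (0 | 0 + 0\{a})) ⊢ --a--▸ n1, --b--▸ n2
  n1 = a.0 ⊢ --a--▸ n3
  n2 = a.b.0 ⊢ --a--▸ n4
  n3 = 0 ⊢ ∅
  n4 = b.0 ⊢ --b--▸ n3
Executing aab from P (initial set {m0}):
  step 1 (a): {m1, m2}
  step 2 (a): {m3, m4}
  step 3 (b): {m3}
  — P admits the full trace.
Executing aab from Q (initial set {n0}):
  step 1 (a): {n1}
  step 2 (a): {n3}
  step 3 (b): ∅ (Q stuck)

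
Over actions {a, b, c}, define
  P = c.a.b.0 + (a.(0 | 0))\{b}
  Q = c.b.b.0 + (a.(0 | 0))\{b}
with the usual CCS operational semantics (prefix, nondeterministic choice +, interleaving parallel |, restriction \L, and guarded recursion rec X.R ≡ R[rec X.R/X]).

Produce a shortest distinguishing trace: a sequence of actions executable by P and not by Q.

ca

P's transition system — 5 states:
  s0 = c.a.b.0 + (a.(0 | 0))\{b} has moves --a--▸ s1, --c--▸ s2
  s1 = (0 | 0)\{b} has moves stopped
  s2 = a.b.0 has moves --a--▸ s3
  s3 = b.0 has moves --b--▸ s4
  s4 = 0 has moves stopped
Q's transition system — 5 states:
  t0 = c.b.b.0 + (a.(0 | 0))\{b} has moves --a--▸ t1, --c--▸ t2
  t1 = (0 | 0)\{b} has moves stopped
  t2 = b.b.0 has moves --b--▸ t3
  t3 = b.0 has moves --b--▸ t4
  t4 = 0 has moves stopped
Run σ = ⟨ca⟩ on P: start {s0}
  step 1 (c): {s2}
  step 2 (a): {s3}
  — P admits the full trace.
Run σ = ⟨ca⟩ on Q: start {t0}
  step 1 (c): {t2}
  step 2 (a): no successor for Q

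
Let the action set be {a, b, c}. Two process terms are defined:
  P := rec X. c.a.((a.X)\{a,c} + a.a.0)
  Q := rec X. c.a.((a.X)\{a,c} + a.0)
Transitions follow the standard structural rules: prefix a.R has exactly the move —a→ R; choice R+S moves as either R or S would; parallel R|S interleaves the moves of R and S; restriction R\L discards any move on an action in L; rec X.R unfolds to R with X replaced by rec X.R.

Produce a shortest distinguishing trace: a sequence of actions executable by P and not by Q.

LTS(P): 5 reachable states
  s0 = rec X. c.a.((a.X)\{a,c} + a.a.0) :: -c-> s1
  s1 = a.((a.(rec X. c.a.((a.X)\{a,c} + a.a.0)))\{a,c} + a.a.0) :: -a-> s2
  s2 = (a.(rec X. c.a.((a.X)\{a,c} + a.a.0)))\{a,c} + a.a.0 :: -a-> s3
  s3 = a.0 :: -a-> s4
  s4 = 0 :: ·
LTS(Q): 4 reachable states
  t0 = rec X. c.a.((a.X)\{a,c} + a.0) :: -c-> t1
  t1 = a.((a.(rec X. c.a.((a.X)\{a,c} + a.0)))\{a,c} + a.0) :: -a-> t2
  t2 = (a.(rec X. c.a.((a.X)\{a,c} + a.0)))\{a,c} + a.0 :: -a-> t3
  t3 = 0 :: ·
Run σ = ⟨caaa⟩ on P: start {s0}
  after c @ step 1: {s1}
  after a @ step 2: {s2}
  after a @ step 3: {s3}
  after a @ step 4: {s4}
  — P admits the full trace.
Run σ = ⟨caaa⟩ on Q: start {t0}
  after c @ step 1: {t1}
  after a @ step 2: {t2}
  after a @ step 3: {t3}
  after a @ step 4: no successor for Q

caaa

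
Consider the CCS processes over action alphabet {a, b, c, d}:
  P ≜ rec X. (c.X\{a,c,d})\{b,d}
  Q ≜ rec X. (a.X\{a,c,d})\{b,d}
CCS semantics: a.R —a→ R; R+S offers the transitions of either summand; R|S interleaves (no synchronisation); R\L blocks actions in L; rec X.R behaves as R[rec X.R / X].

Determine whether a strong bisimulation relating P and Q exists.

NO

P's transition system — 2 states:
  m0 = rec X. (c.X\{a,c,d})\{b,d} :: --c--▸ m1
  m1 = (rec X. (c.X\{a,c,d})\{b,d})\{a,c,d}\{b,d} :: (no moves)
Q's transition system — 2 states:
  n0 = rec X. (a.X\{a,c,d})\{b,d} :: --a--▸ n1
  n1 = (rec X. (a.X\{a,c,d})\{b,d})\{a,c,d}\{b,d} :: (no moves)
Bisimilarity quotient blocks:
  B0 = {m0}
  B1 = {m1, n1}
  B2 = {n0}
m0 ∈ B0, n0 ∈ B2 → different blocks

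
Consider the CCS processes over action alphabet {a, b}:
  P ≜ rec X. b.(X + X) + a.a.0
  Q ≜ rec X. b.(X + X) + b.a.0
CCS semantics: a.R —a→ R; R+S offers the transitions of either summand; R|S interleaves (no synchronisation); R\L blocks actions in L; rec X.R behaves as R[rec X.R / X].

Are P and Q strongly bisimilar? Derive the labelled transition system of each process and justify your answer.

P's transition system — 4 states:
  m0 = rec X. b.(X + X) + a.a.0 | =a=> m1, =b=> m2
  m1 = a.0 | =a=> m3
  m2 = (rec X. b.(X + X) + a.a.0) + (rec X. b.(X + X) + a.a.0) | =a=> m1, =b=> m2
  m3 = 0 | (no moves)
Q's transition system — 4 states:
  n0 = rec X. b.(X + X) + b.a.0 | =b=> n1, =b=> n2
  n1 = (rec X. b.(X + X) + b.a.0) + (rec X. b.(X + X) + b.a.0) | =b=> n1, =b=> n2
  n2 = a.0 | =a=> n3
  n3 = 0 | (no moves)
Partition-refinement fixed point:
  B0 = {m0, m2}
  B1 = {m1, n2}
  B2 = {m3, n3}
  B3 = {n0, n1}
m0 ∈ B0, n0 ∈ B3 → different blocks

NO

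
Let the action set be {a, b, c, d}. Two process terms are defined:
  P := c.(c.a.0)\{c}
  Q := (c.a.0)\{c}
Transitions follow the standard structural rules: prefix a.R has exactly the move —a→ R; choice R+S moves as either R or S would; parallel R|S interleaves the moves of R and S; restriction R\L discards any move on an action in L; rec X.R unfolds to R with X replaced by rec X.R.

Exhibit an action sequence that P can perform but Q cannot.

c

Reachable graph of P (2 states):
  p0 = c.(c.a.0)\{c} ⊢ -c-> p1
  p1 = (c.a.0)\{c} ⊢ (no moves)
Reachable graph of Q (1 states):
  q0 = (c.a.0)\{c} ⊢ (no moves)
Trace ⟨c⟩ through P, begin at {p0}:
  [1] c ⇒ {p1}
  — P admits the full trace.
Trace ⟨c⟩ through Q, begin at {q0}:
  [1] c ⇒ no successor for Q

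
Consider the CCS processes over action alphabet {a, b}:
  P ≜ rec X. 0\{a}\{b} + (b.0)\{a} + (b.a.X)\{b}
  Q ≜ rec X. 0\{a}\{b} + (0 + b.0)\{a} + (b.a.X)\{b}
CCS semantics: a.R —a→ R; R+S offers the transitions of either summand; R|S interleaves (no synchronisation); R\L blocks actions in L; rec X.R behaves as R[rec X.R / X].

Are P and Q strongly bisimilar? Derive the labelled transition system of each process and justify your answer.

LTS(P): 2 reachable states
  m0 = rec X. 0\{a}\{b} + (b.0)\{a} + (b.a.X)\{b} has moves —b→ m1
  m1 = 0\{a} has moves (no moves)
LTS(Q): 2 reachable states
  n0 = rec X. 0\{a}\{b} + (0 + b.0)\{a} + (b.a.X)\{b} has moves —b→ n1
  n1 = 0\{a} has moves (no moves)
Bisimilarity quotient blocks:
  B0 = {m0, n0}
  B1 = {m1, n1}
m0 ∈ B0, n0 ∈ B0 → same block

P ~ Q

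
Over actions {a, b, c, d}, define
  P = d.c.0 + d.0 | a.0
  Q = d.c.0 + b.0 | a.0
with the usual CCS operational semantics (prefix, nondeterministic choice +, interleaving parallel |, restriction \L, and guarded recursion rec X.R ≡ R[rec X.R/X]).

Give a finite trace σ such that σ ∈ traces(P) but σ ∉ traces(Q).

ad

LTS(P): 6 reachable states
  u0 = d.c.0 + d.0 | a.0 | ··a··> u1, ··d··> u2, ··d··> u3
  u1 = d.0 | 0 | ··d··> u4
  u2 = 0 | a.0 | ··a··> u4
  u3 = c.0 | ··c··> u5
  u4 = 0 | 0 | ·
  u5 = 0 | ·
LTS(Q): 6 reachable states
  v0 = d.c.0 + b.0 | a.0 | ··a··> v1, ··b··> v2, ··d··> v3
  v1 = b.0 | 0 | ··b··> v4
  v2 = 0 | a.0 | ··a··> v4
  v3 = c.0 | ··c··> v5
  v4 = 0 | 0 | ·
  v5 = 0 | ·
Run σ = ⟨ad⟩ on P: start {u0}
  after a @ step 1: {u1}
  after d @ step 2: {u4}
  P completes σ.
Run σ = ⟨ad⟩ on Q: start {v0}
  after a @ step 1: {v1}
  after d @ step 2: ∅ (Q stuck)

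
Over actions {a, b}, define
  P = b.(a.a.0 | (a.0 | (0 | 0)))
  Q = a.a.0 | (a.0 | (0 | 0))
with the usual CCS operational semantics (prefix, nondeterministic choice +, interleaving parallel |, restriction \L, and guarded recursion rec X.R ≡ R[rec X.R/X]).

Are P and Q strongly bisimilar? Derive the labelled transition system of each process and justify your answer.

LTS(P): 7 reachable states
  p0 = b.(a.a.0 | (a.0 | (0 | 0))) | -b-> p1
  p1 = a.a.0 | (a.0 | (0 | 0)) | -a-> p2, -a-> p3
  p2 = a.0 | (a.0 | (0 | 0)) | -a-> p4, -a-> p5
  p3 = a.a.0 | (0 | (0 | 0)) | -a-> p5
  p4 = 0 | (a.0 | (0 | 0)) | -a-> p6
  p5 = a.0 | (0 | (0 | 0)) | -a-> p6
  p6 = 0 | (0 | (0 | 0)) | stopped
LTS(Q): 6 reachable states
  q0 = a.a.0 | (a.0 | (0 | 0)) | -a-> q1, -a-> q2
  q1 = a.0 | (a.0 | (0 | 0)) | -a-> q3, -a-> q4
  q2 = a.a.0 | (0 | (0 | 0)) | -a-> q4
  q3 = 0 | (a.0 | (0 | 0)) | -a-> q5
  q4 = a.0 | (0 | (0 | 0)) | -a-> q5
  q5 = 0 | (0 | (0 | 0)) | stopped
Partition-refinement fixed point:
  B0 = {p0}
  B1 = {p1, q0}
  B2 = {p2, p3, q1, q2}
  B3 = {p4, p5, q3, q4}
  B4 = {p6, q5}
p0 ∈ B0, q0 ∈ B1 → different blocks

P ≁ Q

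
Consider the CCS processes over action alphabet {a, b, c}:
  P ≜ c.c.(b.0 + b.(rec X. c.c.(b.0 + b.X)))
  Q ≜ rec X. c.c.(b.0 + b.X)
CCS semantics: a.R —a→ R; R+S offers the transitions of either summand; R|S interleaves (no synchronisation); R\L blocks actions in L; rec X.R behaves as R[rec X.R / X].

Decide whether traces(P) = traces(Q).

P's transition system — 5 states:
  s0 = c.c.(b.0 + b.(rec X. c.c.(b.0 + b.X))) ⊢ ··c··> s1
  s1 = c.(b.0 + b.(rec X. c.c.(b.0 + b.X))) ⊢ ··c··> s2
  s2 = b.0 + b.(rec X. c.c.(b.0 + b.X)) ⊢ ··b··> s3, ··b··> s4
  s3 = 0 ⊢ deadlocked
  s4 = rec X. c.c.(b.0 + b.X) ⊢ ··c··> s1
Q's transition system — 4 states:
  t0 = rec X. c.c.(b.0 + b.X) ⊢ ··c··> t1
  t1 = c.(b.0 + b.(rec X. c.c.(b.0 + b.X))) ⊢ ··c··> t2
  t2 = b.0 + b.(rec X. c.c.(b.0 + b.X)) ⊢ ··b··> t0, ··b··> t3
  t3 = 0 ⊢ deadlocked
Coarsest stable partition (strong bisimilarity classes):
  B0 = {s0, s4, t0}
  B1 = {s1, t1}
  B2 = {s2, t2}
  B3 = {s3, t3}
s0 ∈ B0, t0 ∈ B0 → same block
Bisimilar ⇒ trace-equivalent.

traces(P) = traces(Q)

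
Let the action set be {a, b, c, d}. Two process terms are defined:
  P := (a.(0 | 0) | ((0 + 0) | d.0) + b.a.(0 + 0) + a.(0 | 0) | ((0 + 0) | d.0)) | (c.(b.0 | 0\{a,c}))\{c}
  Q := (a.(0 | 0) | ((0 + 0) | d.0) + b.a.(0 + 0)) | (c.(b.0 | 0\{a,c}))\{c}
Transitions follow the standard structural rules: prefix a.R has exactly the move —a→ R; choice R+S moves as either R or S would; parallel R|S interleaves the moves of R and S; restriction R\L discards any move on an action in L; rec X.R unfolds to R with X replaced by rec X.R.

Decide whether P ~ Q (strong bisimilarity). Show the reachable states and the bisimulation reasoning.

P ~ Q

Reachable graph of P (6 states):
  u0 = (a.(0 | 0) | ((0 + 0) | d.0) + b.a.(0 + 0) + a.(0 | 0) | ((0 + 0) | d.0)) | (c.(b.0 | 0\{a,c}))\{c} ⊢ =a=> u1, =b=> u2, =d=> u3
  u1 = 0 | 0 | ((0 + 0) | d.0) | (c.(b.0 | 0\{a,c}))\{c} ⊢ =d=> u4
  u2 = a.(0 + 0) | (c.(b.0 | 0\{a,c}))\{c} ⊢ =a=> u5
  u3 = a.(0 | 0) | ((0 + 0) | 0) | (c.(b.0 | 0\{a,c}))\{c} ⊢ =a=> u4
  u4 = 0 | 0 | ((0 + 0) | 0) | (c.(b.0 | 0\{a,c}))\{c} ⊢ stopped
  u5 = (0 + 0) | (c.(b.0 | 0\{a,c}))\{c} ⊢ stopped
Reachable graph of Q (6 states):
  v0 = (a.(0 | 0) | ((0 + 0) | d.0) + b.a.(0 + 0)) | (c.(b.0 | 0\{a,c}))\{c} ⊢ =a=> v1, =b=> v2, =d=> v3
  v1 = 0 | 0 | ((0 + 0) | d.0) | (c.(b.0 | 0\{a,c}))\{c} ⊢ =d=> v4
  v2 = a.(0 + 0) | (c.(b.0 | 0\{a,c}))\{c} ⊢ =a=> v5
  v3 = a.(0 | 0) | ((0 + 0) | 0) | (c.(b.0 | 0\{a,c}))\{c} ⊢ =a=> v4
  v4 = 0 | 0 | ((0 + 0) | 0) | (c.(b.0 | 0\{a,c}))\{c} ⊢ stopped
  v5 = (0 + 0) | (c.(b.0 | 0\{a,c}))\{c} ⊢ stopped
Partition-refinement fixed point:
  B0 = {u0, v0}
  B1 = {u1, v1}
  B2 = {u4, u5, v4, v5}
  B3 = {u2, u3, v2, v3}
u0 ∈ B0, v0 ∈ B0 → same block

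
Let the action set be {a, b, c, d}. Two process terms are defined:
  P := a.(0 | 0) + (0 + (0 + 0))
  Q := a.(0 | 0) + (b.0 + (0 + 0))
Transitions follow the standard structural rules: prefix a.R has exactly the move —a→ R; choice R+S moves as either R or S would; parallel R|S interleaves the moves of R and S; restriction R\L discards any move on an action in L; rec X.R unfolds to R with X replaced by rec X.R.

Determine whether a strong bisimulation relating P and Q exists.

P ≁ Q

LTS(P): 2 reachable states
  s0 = a.(0 | 0) + (0 + (0 + 0)) ⊢ —a→ s1
  s1 = 0 | 0 ⊢ ∅
LTS(Q): 3 reachable states
  t0 = a.(0 | 0) + (b.0 + (0 + 0)) ⊢ —a→ t1, —b→ t2
  t1 = 0 | 0 ⊢ ∅
  t2 = 0 ⊢ ∅
Coarsest stable partition (strong bisimilarity classes):
  B0 = {s0}
  B1 = {s1, t1, t2}
  B2 = {t0}
s0 ∈ B0, t0 ∈ B2 → different blocks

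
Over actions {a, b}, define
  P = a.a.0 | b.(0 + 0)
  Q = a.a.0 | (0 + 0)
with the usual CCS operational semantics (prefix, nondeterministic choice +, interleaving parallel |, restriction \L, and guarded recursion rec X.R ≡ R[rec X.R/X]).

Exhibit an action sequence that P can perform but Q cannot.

b

Reachable graph of P (6 states):
  p0 = a.a.0 | b.(0 + 0) has moves ··a··> p1, ··b··> p2
  p1 = a.0 | b.(0 + 0) has moves ··a··> p3, ··b··> p4
  p2 = a.a.0 | (0 + 0) has moves ··a··> p4
  p3 = 0 | b.(0 + 0) has moves ··b··> p5
  p4 = a.0 | (0 + 0) has moves ··a··> p5
  p5 = 0 | (0 + 0) has moves stopped
Reachable graph of Q (3 states):
  q0 = a.a.0 | (0 + 0) has moves ··a··> q1
  q1 = a.0 | (0 + 0) has moves ··a··> q2
  q2 = 0 | (0 + 0) has moves stopped
Trace ⟨b⟩ through P, begin at {p0}:
  step 1 (b): {p2}
  — P admits the full trace.
Trace ⟨b⟩ through Q, begin at {q0}:
  step 1 (b): ∅  — Q cannot continue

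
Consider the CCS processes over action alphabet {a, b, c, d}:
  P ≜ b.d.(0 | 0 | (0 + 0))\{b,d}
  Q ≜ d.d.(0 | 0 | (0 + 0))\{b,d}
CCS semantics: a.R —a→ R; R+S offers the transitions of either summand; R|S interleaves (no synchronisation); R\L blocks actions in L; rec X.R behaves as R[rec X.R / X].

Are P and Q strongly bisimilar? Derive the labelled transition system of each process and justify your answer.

Reachable graph of P (3 states):
  m0 = b.d.(0 | 0 | (0 + 0))\{b,d} → —b→ m1
  m1 = d.(0 | 0 | (0 + 0))\{b,d} → —d→ m2
  m2 = (0 | 0 | (0 + 0))\{b,d} → (no moves)
Reachable graph of Q (3 states):
  n0 = d.d.(0 | 0 | (0 + 0))\{b,d} → —d→ n1
  n1 = d.(0 | 0 | (0 + 0))\{b,d} → —d→ n2
  n2 = (0 | 0 | (0 + 0))\{b,d} → (no moves)
Bisimilarity quotient blocks:
  B0 = {m0}
  B1 = {m1, n1}
  B2 = {m2, n2}
  B3 = {n0}
m0 ∈ B0, n0 ∈ B3 → different blocks

P ≁ Q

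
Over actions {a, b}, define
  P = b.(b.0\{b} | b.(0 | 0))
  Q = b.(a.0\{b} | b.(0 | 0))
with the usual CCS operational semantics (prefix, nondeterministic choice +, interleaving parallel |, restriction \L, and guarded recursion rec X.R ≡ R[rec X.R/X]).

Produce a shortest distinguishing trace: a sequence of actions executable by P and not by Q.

bbb

P's transition system — 5 states:
  u0 = b.(b.0\{b} | b.(0 | 0)) → —b→ u1
  u1 = b.0\{b} | b.(0 | 0) → —b→ u2, —b→ u3
  u2 = 0\{b} | b.(0 | 0) → —b→ u4
  u3 = b.0\{b} | (0 | 0) → —b→ u4
  u4 = 0\{b} | (0 | 0) → deadlocked
Q's transition system — 5 states:
  v0 = b.(a.0\{b} | b.(0 | 0)) → —b→ v1
  v1 = a.0\{b} | b.(0 | 0) → —a→ v2, —b→ v3
  v2 = 0\{b} | b.(0 | 0) → —b→ v4
  v3 = a.0\{b} | (0 | 0) → —a→ v4
  v4 = 0\{b} | (0 | 0) → deadlocked
Run σ = ⟨bbb⟩ on P: start {u0}
  step 1 (b): {u1}
  step 2 (b): {u2, u3}
  step 3 (b): {u4}
  P completes σ.
Run σ = ⟨bbb⟩ on Q: start {v0}
  step 1 (b): {v1}
  step 2 (b): {v3}
  step 3 (b): ∅ (Q stuck)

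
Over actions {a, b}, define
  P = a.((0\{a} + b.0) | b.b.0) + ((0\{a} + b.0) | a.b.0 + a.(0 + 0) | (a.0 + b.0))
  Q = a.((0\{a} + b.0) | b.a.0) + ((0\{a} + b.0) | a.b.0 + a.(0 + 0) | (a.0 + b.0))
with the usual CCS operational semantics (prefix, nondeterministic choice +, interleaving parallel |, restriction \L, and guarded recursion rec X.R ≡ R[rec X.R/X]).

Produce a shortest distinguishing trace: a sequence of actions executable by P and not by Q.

P's transition system — 11 states:
  s0 = a.((0\{a} + b.0) | b.b.0) + ((0\{a} + b.0) | a.b.0 + a.(0 + 0) | (a.0 + b.0)) has moves ··a··> s1, ··a··> s2, ··a··> s3, ··a··> s4, ··b··> s4, ··b··> s5
  s1 = (0 + 0) | (a.0 + b.0) has moves ··a··> s6, ··b··> s6
  s2 = (0\{a} + b.0) | b.0 has moves ··b··> s7, ··b··> s8
  s3 = (0\{a} + b.0) | b.b.0 has moves ··b··> s2, ··b··> s9
  s4 = a.(0 + 0) | 0 has moves ··a··> s6
  s5 = 0 | a.b.0 has moves ··a··> s8
  s6 = (0 + 0) | 0 has moves deadlocked
  s7 = (0\{a} + b.0) | 0 has moves ··b··> s10
  s8 = 0 | b.0 has moves ··b··> s10
  s9 = 0 | b.b.0 has moves ··b··> s8
  s10 = 0 | 0 has moves deadlocked
Q's transition system — 13 states:
  t0 = a.((0\{a} + b.0) | b.a.0) + ((0\{a} + b.0) | a.b.0 + a.(0 + 0) | (a.0 + b.0)) has moves ··a··> t1, ··a··> t2, ··a··> t3, ··a··> t4, ··b··> t4, ··b··> t5
  t1 = (0 + 0) | (a.0 + b.0) has moves ··a··> t6, ··b··> t6
  t2 = (0\{a} + b.0) | b.0 has moves ··b··> t7, ··b··> t8
  t3 = (0\{a} + b.0) | b.a.0 has moves ··b··> t10, ··b··> t9
  t4 = a.(0 + 0) | 0 has moves ··a··> t6
  t5 = 0 | a.b.0 has moves ··a··> t8
  t6 = (0 + 0) | 0 has moves deadlocked
  t7 = (0\{a} + b.0) | 0 has moves ··b··> t11
  t8 = 0 | b.0 has moves ··b··> t11
  t9 = (0\{a} + b.0) | a.0 has moves ··a··> t7, ··b··> t12
  t10 = 0 | b.a.0 has moves ··b··> t12
  t11 = 0 | 0 has moves deadlocked
  t12 = 0 | a.0 has moves ··a··> t11
Run σ = ⟨abbb⟩ on P: start {s0}
  [1] a ⇒ {s1, s2, s3, s4}
  [2] b ⇒ {s2, s6, s7, s8, s9}
  [3] b ⇒ {s10, s7, s8}
  [4] b ⇒ {s10}
  — P admits the full trace.
Run σ = ⟨abbb⟩ on Q: start {t0}
  [1] a ⇒ {t1, t2, t3, t4}
  [2] b ⇒ {t10, t6, t7, t8, t9}
  [3] b ⇒ {t11, t12}
  [4] b ⇒ ∅  — Q cannot continue

abbb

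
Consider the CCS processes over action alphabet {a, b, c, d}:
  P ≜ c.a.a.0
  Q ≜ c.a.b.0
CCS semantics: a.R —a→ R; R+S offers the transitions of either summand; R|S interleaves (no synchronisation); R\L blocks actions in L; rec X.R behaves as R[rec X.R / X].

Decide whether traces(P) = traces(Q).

Reachable graph of P (4 states):
  s0 = c.a.a.0 | —c→ s1
  s1 = a.a.0 | —a→ s2
  s2 = a.0 | —a→ s3
  s3 = 0 | deadlocked
Reachable graph of Q (4 states):
  t0 = c.a.b.0 | —c→ t1
  t1 = a.b.0 | —a→ t2
  t2 = b.0 | —b→ t3
  t3 = 0 | deadlocked
Trace ⟨caa⟩ through P, begin at {s0}:
  after c @ step 1: {s1}
  after a @ step 2: {s2}
  after a @ step 3: {s3}
  ✓ P
Trace ⟨caa⟩ through Q, begin at {t0}:
  after c @ step 1: {t1}
  after a @ step 2: {t2}
  after a @ step 3: ∅ (Q stuck)

traces(P) ≠ traces(Q) — witness ⟨caa⟩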